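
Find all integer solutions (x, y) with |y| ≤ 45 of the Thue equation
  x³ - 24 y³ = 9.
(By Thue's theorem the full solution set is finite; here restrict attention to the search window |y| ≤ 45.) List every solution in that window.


The equation is x³ - 24y³ = 9. For fixed y, x³ = 24·y³ + 9, so a solution requires the RHS to be a perfect cube.
Strategy: iterate y from -45 to 45, compute RHS = 24·y³ + 9, and check whether it is a (positive or negative) perfect cube.
Check small values of y:
  y = 0: RHS = 9 is not a perfect cube.
  y = 1: RHS = 33 is not a perfect cube.
  y = -1: RHS = -15 is not a perfect cube.
  y = 2: RHS = 201 is not a perfect cube.
  y = -2: RHS = -183 is not a perfect cube.
  y = 3: RHS = 657 is not a perfect cube.
  y = -3: RHS = -639 is not a perfect cube.
Continuing the search up to |y| = 45 finds no solutions either.
No (x, y) in the scanned range satisfies the equation.

No integer solutions with |y| ≤ 45.


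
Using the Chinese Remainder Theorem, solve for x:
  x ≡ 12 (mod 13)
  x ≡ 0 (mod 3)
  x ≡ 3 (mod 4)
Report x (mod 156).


Moduli 13, 3, 4 are pairwise coprime; by CRT there is a unique solution modulo M = 13 · 3 · 4 = 156.
Solve pairwise, accumulating the modulus:
  Start with x ≡ 12 (mod 13).
  Combine with x ≡ 0 (mod 3): since gcd(13, 3) = 1, we get a unique residue mod 39.
    Write x = 12 + 13·t and substitute into x ≡ 0 (mod 3): 13·t ≡ 0 − 12 = -12 (mod 3).
    Reduce coefficients mod 3: 1·t ≡ 0 (mod 3).
    So t ≡ 0 (mod 3).
    Then x = 12 + 13·0 = 12, valid modulo lcm(13, 3) = 39: x ≡ 12 (mod 39).
  Combine with x ≡ 3 (mod 4): since gcd(39, 4) = 1, we get a unique residue mod 156.
    Write x = 12 + 39·t and substitute into x ≡ 3 (mod 4): 39·t ≡ 3 − 12 = -9 (mod 4).
    Reduce coefficients mod 4: 3·t ≡ 3 (mod 4).
    The inverse of 3 mod 4 is 3 (since 3·3 = 9 = 2·4 + 1), so t ≡ 3·3 = 9 ≡ 1 (mod 4).
    Then x = 12 + 39·1 = 51, valid modulo lcm(39, 4) = 156: x ≡ 51 (mod 156).
Verify: 51 mod 13 = 12 ✓, 51 mod 3 = 0 ✓, 51 mod 4 = 3 ✓.

x ≡ 51 (mod 156).


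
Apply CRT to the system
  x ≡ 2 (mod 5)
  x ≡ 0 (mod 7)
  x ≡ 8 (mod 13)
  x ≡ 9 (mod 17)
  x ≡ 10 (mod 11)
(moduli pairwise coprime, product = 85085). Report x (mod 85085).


Product of moduli M = 5 · 7 · 13 · 17 · 11 = 85085.
Merge one congruence at a time:
  Start: x ≡ 2 (mod 5).
  Combine with x ≡ 0 (mod 7); new modulus lcm = 35.
    Write x = 2 + 5·t and substitute into x ≡ 0 (mod 7): 5·t ≡ 0 − 2 = -2 (mod 7).
    Reduce coefficients mod 7: 5·t ≡ 5 (mod 7).
    The inverse of 5 mod 7 is 3 (since 5·3 = 15 = 2·7 + 1), so t ≡ 3·5 = 15 ≡ 1 (mod 7).
    Then x = 2 + 5·1 = 7, valid modulo lcm(5, 7) = 35: x ≡ 7 (mod 35).
  Combine with x ≡ 8 (mod 13); new modulus lcm = 455.
    Write x = 7 + 35·t and substitute into x ≡ 8 (mod 13): 35·t ≡ 8 − 7 = 1 (mod 13).
    Reduce coefficients mod 13: 9·t ≡ 1 (mod 13).
    The inverse of 9 mod 13 is 3 (since 9·3 = 27 = 2·13 + 1), so t ≡ 3·1 = 3 ≡ 3 (mod 13).
    Then x = 7 + 35·3 = 112, valid modulo lcm(35, 13) = 455: x ≡ 112 (mod 455).
  Combine with x ≡ 9 (mod 17); new modulus lcm = 7735.
    Write x = 112 + 455·t and substitute into x ≡ 9 (mod 17): 455·t ≡ 9 − 112 = -103 (mod 17).
    Reduce coefficients mod 17: 13·t ≡ 16 (mod 17).
    The inverse of 13 mod 17 is 4 (since 13·4 = 52 = 3·17 + 1), so t ≡ 4·16 = 64 ≡ 13 (mod 17).
    Then x = 112 + 455·13 = 6027, valid modulo lcm(455, 17) = 7735: x ≡ 6027 (mod 7735).
  Combine with x ≡ 10 (mod 11); new modulus lcm = 85085.
    Write x = 6027 + 7735·t and substitute into x ≡ 10 (mod 11): 7735·t ≡ 10 − 6027 = -6017 (mod 11).
    Reduce coefficients mod 11: 2·t ≡ 0 (mod 11).
    The inverse of 2 mod 11 is 6 (since 2·6 = 12 = 1·11 + 1), so t ≡ 6·0 = 0 ≡ 0 (mod 11).
    Then x = 6027 + 7735·0 = 6027, valid modulo lcm(7735, 11) = 85085: x ≡ 6027 (mod 85085).
Verify against each original: 6027 mod 5 = 2, 6027 mod 7 = 0, 6027 mod 13 = 8, 6027 mod 17 = 9, 6027 mod 11 = 10.

x ≡ 6027 (mod 85085).


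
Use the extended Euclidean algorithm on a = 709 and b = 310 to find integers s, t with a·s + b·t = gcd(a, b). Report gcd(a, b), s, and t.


Euclidean algorithm on (709, 310) — divide until remainder is 0:
  709 = 2 · 310 + 89
  310 = 3 · 89 + 43
  89 = 2 · 43 + 3
  43 = 14 · 3 + 1
  3 = 3 · 1 + 0
gcd(709, 310) = 1.
Track Bezout coefficients alongside the remainders: start with r₀ = 709 = a·1 + b·0 (s = 1, t = 0) and r₁ = 310 = a·0 + b·1 (s = 0, t = 1); each new remainder r_{k+1} = r_{k-1} − q_k·r_k inherits s_{k+1} = s_{k-1} − q_k·s_k, t_{k+1} = t_{k-1} − q_k·t_k, so r_k = a·s_k + b·t_k at every step:
  q = 2: r = 89, s = 1 − 2·0 = 1, t = 0 − 2·1 = -2  (check: 709·1 + 310·(-2) = 89)
  q = 3: r = 43, s = 0 − 3·1 = -3, t = 1 − 3·(-2) = 7  (check: 709·(-3) + 310·7 = 43)
  q = 2: r = 3, s = 1 − 2·(-3) = 7, t = -2 − 2·7 = -16  (check: 709·7 + 310·(-16) = 3)
  q = 14: r = 1, s = -3 − 14·7 = -101, t = 7 − 14·(-16) = 231  (check: 709·(-101) + 310·231 = 1)
The row with r = 1 (the gcd) gives the Bezout coefficients s = -101, t = 231.
Result: 709 · (-101) + 310 · (231) = 1.

gcd(709, 310) = 1; s = -101, t = 231 (check: 709·(-101) + 310·231 = 1).


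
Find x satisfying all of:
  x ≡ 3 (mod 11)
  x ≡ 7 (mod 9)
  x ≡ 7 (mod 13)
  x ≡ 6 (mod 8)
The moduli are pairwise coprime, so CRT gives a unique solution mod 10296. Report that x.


Product of moduli M = 11 · 9 · 13 · 8 = 10296.
Merge one congruence at a time:
  Start: x ≡ 3 (mod 11).
  Combine with x ≡ 7 (mod 9); new modulus lcm = 99.
    Write x = 3 + 11·t and substitute into x ≡ 7 (mod 9): 11·t ≡ 7 − 3 = 4 (mod 9).
    Reduce coefficients mod 9: 2·t ≡ 4 (mod 9).
    The inverse of 2 mod 9 is 5 (since 2·5 = 10 = 1·9 + 1), so t ≡ 5·4 = 20 ≡ 2 (mod 9).
    Then x = 3 + 11·2 = 25, valid modulo lcm(11, 9) = 99: x ≡ 25 (mod 99).
  Combine with x ≡ 7 (mod 13); new modulus lcm = 1287.
    Write x = 25 + 99·t and substitute into x ≡ 7 (mod 13): 99·t ≡ 7 − 25 = -18 (mod 13).
    Reduce coefficients mod 13: 8·t ≡ 8 (mod 13).
    The inverse of 8 mod 13 is 5 (since 8·5 = 40 = 3·13 + 1), so t ≡ 5·8 = 40 ≡ 1 (mod 13).
    Then x = 25 + 99·1 = 124, valid modulo lcm(99, 13) = 1287: x ≡ 124 (mod 1287).
  Combine with x ≡ 6 (mod 8); new modulus lcm = 10296.
    Write x = 124 + 1287·t and substitute into x ≡ 6 (mod 8): 1287·t ≡ 6 − 124 = -118 (mod 8).
    Reduce coefficients mod 8: 7·t ≡ 2 (mod 8).
    The inverse of 7 mod 8 is 7 (since 7·7 = 49 = 6·8 + 1), so t ≡ 7·2 = 14 ≡ 6 (mod 8).
    Then x = 124 + 1287·6 = 7846, valid modulo lcm(1287, 8) = 10296: x ≡ 7846 (mod 10296).
Verify against each original: 7846 mod 11 = 3, 7846 mod 9 = 7, 7846 mod 13 = 7, 7846 mod 8 = 6.

x ≡ 7846 (mod 10296).


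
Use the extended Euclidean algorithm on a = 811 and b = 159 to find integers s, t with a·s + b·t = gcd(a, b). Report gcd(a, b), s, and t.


Euclidean algorithm on (811, 159) — divide until remainder is 0:
  811 = 5 · 159 + 16
  159 = 9 · 16 + 15
  16 = 1 · 15 + 1
  15 = 15 · 1 + 0
gcd(811, 159) = 1.
Track Bezout coefficients alongside the remainders: start with r₀ = 811 = a·1 + b·0 (s = 1, t = 0) and r₁ = 159 = a·0 + b·1 (s = 0, t = 1); each new remainder r_{k+1} = r_{k-1} − q_k·r_k inherits s_{k+1} = s_{k-1} − q_k·s_k, t_{k+1} = t_{k-1} − q_k·t_k, so r_k = a·s_k + b·t_k at every step:
  q = 5: r = 16, s = 1 − 5·0 = 1, t = 0 − 5·1 = -5  (check: 811·1 + 159·(-5) = 16)
  q = 9: r = 15, s = 0 − 9·1 = -9, t = 1 − 9·(-5) = 46  (check: 811·(-9) + 159·46 = 15)
  q = 1: r = 1, s = 1 − 1·(-9) = 10, t = -5 − 1·46 = -51  (check: 811·10 + 159·(-51) = 1)
The row with r = 1 (the gcd) gives the Bezout coefficients s = 10, t = -51.
Result: 811 · (10) + 159 · (-51) = 1.

gcd(811, 159) = 1; s = 10, t = -51 (check: 811·10 + 159·(-51) = 1).


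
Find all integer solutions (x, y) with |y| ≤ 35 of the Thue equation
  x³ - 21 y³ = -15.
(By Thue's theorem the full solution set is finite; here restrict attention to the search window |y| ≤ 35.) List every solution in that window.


The equation is x³ - 21y³ = -15. For fixed y, x³ = 21·y³ − 15, so a solution requires the RHS to be a perfect cube.
Strategy: iterate y from -35 to 35, compute RHS = 21·y³ − 15, and check whether it is a (positive or negative) perfect cube.
Check small values of y:
  y = 0: RHS = -15 is not a perfect cube.
  y = 1: RHS = 6 is not a perfect cube.
  y = -1: RHS = -36 is not a perfect cube.
  y = 2: RHS = 153 is not a perfect cube.
  y = -2: RHS = -183 is not a perfect cube.
  y = 3: RHS = 552 is not a perfect cube.
  y = -3: RHS = -582 is not a perfect cube.
Continuing the search up to |y| = 35 finds no solutions either.
No (x, y) in the scanned range satisfies the equation.

No integer solutions with |y| ≤ 35.


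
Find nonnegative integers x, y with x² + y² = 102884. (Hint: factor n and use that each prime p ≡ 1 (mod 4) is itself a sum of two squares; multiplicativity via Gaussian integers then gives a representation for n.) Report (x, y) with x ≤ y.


Step 1: Factor n = 102884 = 2^2 · 17^2 · 89.
Step 2: Check the mod-4 condition on each prime factor: 2 = 2 (special); 17 ≡ 1 (mod 4), exponent 2; 89 ≡ 1 (mod 4), exponent 1.
All primes ≡ 3 (mod 4) appear to even exponent (or don't appear), so by the two-squares theorem n IS expressible as a sum of two squares.
Step 3: Build a representation. Group n = k² · m with k = 2 and m = 17 · 17 · 89 = 25721 (a product of primes ≡ 1 (mod 4)); a representation of m scales to one of n via (k·x)² + (k·y)² = k²(x² + y²). Each prime p ≡ 1 (mod 4) is itself a sum of two squares; find a² by testing p − a² for a perfect square:
  17: 17 − 1² = 16 = 4² ⇒ 17 = 1² + 4².
  89: 89 − 1² = 88, 89 − 2² = 85, 89 − 3² = 80, 89 − 4² = 73, 89 − 5² = 64 = 8² ⇒ 89 = 5² + 8².
  Combine using the Brahmagupta–Fibonacci identity (a² + b²)(c² + d²) = (ac − bd)² + (ad + bc)² = (ac + bd)² + (ad − bc)²:
  17 · 17 = 289: from (1² + 4²)(1² + 4²), take (1·1 − 4·4, 1·4 + 4·1) = (1 − 16, 4 + 4) = (-15, 8); dropping signs (only squares matter) gives (15, 8); check 15² + 8² = 225 + 64 = 289 ✓.
  289 · 89 = 25721: from (15² + 8²)(5² + 8²), take (15·5 − 8·8, 15·8 + 8·5) = (75 − 64, 120 + 40) = (11, 160); check 11² + 160² = 121 + 25600 = 25721 ✓.
  Scale by k = 2: (2·11, 2·160) = (22, 320).
Step 4: Order so x ≤ y and verify: 22² + 320² = 484 + 102400 = 102884 = n. ✓

n = 102884 = 22² + 320² (one valid representation with x ≤ y).


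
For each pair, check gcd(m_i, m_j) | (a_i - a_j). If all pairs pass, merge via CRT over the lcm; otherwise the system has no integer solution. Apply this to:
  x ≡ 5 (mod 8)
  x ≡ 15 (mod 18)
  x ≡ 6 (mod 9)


Moduli 8, 18, 9 are not pairwise coprime, so CRT works modulo lcm(m_i) when all pairwise compatibility conditions hold.
Pairwise compatibility: gcd(m_i, m_j) must divide a_i - a_j for every pair.
Merge one congruence at a time:
  Start: x ≡ 5 (mod 8).
  Combine with x ≡ 15 (mod 18): gcd(8, 18) = 2; 15 - 5 = 10, which IS divisible by 2, so compatible.
    Write x = 5 + 8·t and substitute into x ≡ 15 (mod 18): 8·t ≡ 15 − 5 = 10 (mod 18).
    Divide the congruence (and modulus) by g = 2: 4·t ≡ 5 (mod 9).
    The inverse of 4 mod 9 is 7 (since 4·7 = 28 = 3·9 + 1), so t ≡ 7·5 = 35 ≡ 8 (mod 9).
    Then x = 5 + 8·8 = 69, valid modulo lcm(8, 18) = 72: x ≡ 69 (mod 72).
  Combine with x ≡ 6 (mod 9): gcd(72, 9) = 9; 6 - 69 = -63, which IS divisible by 9, so compatible.
    Write x = 69 + 72·t and substitute into x ≡ 6 (mod 9): 72·t ≡ 6 − 69 = -63 (mod 9).
    Divide the congruence (and modulus) by g = 9: 8·t ≡ -7 (mod 1).
    Modulo 1 every t works; take t = 0.
    Then x = 69 + 72·0 = 69, valid modulo lcm(72, 9) = 72: x ≡ 69 (mod 72).
Verify: 69 mod 8 = 5, 69 mod 18 = 15, 69 mod 9 = 6.

x ≡ 69 (mod 72).


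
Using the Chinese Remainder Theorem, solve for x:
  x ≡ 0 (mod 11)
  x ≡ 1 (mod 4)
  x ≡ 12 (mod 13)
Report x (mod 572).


Moduli 11, 4, 13 are pairwise coprime; by CRT there is a unique solution modulo M = 11 · 4 · 13 = 572.
Solve pairwise, accumulating the modulus:
  Start with x ≡ 0 (mod 11).
  Combine with x ≡ 1 (mod 4): since gcd(11, 4) = 1, we get a unique residue mod 44.
    Write x = 0 + 11·t and substitute into x ≡ 1 (mod 4): 11·t ≡ 1 − 0 = 1 (mod 4).
    Reduce coefficients mod 4: 3·t ≡ 1 (mod 4).
    The inverse of 3 mod 4 is 3 (since 3·3 = 9 = 2·4 + 1), so t ≡ 3·1 = 3 ≡ 3 (mod 4).
    Then x = 0 + 11·3 = 33, valid modulo lcm(11, 4) = 44: x ≡ 33 (mod 44).
  Combine with x ≡ 12 (mod 13): since gcd(44, 13) = 1, we get a unique residue mod 572.
    Write x = 33 + 44·t and substitute into x ≡ 12 (mod 13): 44·t ≡ 12 − 33 = -21 (mod 13).
    Reduce coefficients mod 13: 5·t ≡ 5 (mod 13).
    The inverse of 5 mod 13 is 8 (since 5·8 = 40 = 3·13 + 1), so t ≡ 8·5 = 40 ≡ 1 (mod 13).
    Then x = 33 + 44·1 = 77, valid modulo lcm(44, 13) = 572: x ≡ 77 (mod 572).
Verify: 77 mod 11 = 0 ✓, 77 mod 4 = 1 ✓, 77 mod 13 = 12 ✓.

x ≡ 77 (mod 572).


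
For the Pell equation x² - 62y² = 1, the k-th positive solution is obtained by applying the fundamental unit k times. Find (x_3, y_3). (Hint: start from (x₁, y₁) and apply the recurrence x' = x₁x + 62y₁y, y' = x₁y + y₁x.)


Step 1: Find the fundamental solution (x₁, y₁) of x² - 62y² = 1.
  Expand √62 as a continued fraction. a₀ = ⌊√62⌋ = 7; iterate m_{k+1} = d_k·a_k − m_k, d_{k+1} = (62 − m_{k+1}²)/d_k, a_{k+1} = ⌊(a₀ + m_{k+1})/d_{k+1}⌋ (starting m₀ = 0, d₀ = 1), with convergents p_k = a_k·p_{k-1} + p_{k-2}, q_k = a_k·q_{k-1} + q_{k-2} (p₋₁ = 1, q₋₁ = 0):
  k = 0: a₀ = 7; p₀/q₀ = 7/1; p₀² − 62·q₀² = 49 − 62 = -13.
  k = 1: m = 7, d = 13, a = ⌊(7 + 7)/13⌋ = 1; p/q = (1·7 + 1)/(1·1 + 0) = 8/1; p² − 62·q² = 64 − 62 = 2.
  k = 2: m = 6, d = 2, a = ⌊(7 + 6)/2⌋ = 6; p/q = (6·8 + 7)/(6·1 + 1) = 55/7; p² − 62·q² = 3025 − 3038 = -13.
  k = 3: m = 6, d = 13, a = ⌊(7 + 6)/13⌋ = 1; p/q = (1·55 + 8)/(1·7 + 1) = 63/8; p² − 62·q² = 3969 − 3968 = 1.
  The first convergent with p² − 62·q² = 1 gives the fundamental solution (x₁, y₁) = (63, 8).
Step 2: Apply the recurrence (x_{n+1}, y_{n+1}) = (x₁x_n + 62y₁y_n, x₁y_n + y₁x_n) repeatedly.
  From (x_1, y_1) = (63, 8): x_2 = 63·63 + 62·8·8 = 7937; y_2 = 63·8 + 8·63 = 1008.
  From (x_2, y_2) = (7937, 1008): x_3 = 63·7937 + 62·8·1008 = 999999; y_3 = 63·1008 + 8·7937 = 127000.
Step 3: Verify x_3² - 62·y_3² = 999998000001 - 999998000000 = 1 (should be 1). ✓

(x_1, y_1) = (63, 8); (x_3, y_3) = (999999, 127000).


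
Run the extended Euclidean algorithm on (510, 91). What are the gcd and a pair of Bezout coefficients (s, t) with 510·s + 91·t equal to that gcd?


Euclidean algorithm on (510, 91) — divide until remainder is 0:
  510 = 5 · 91 + 55
  91 = 1 · 55 + 36
  55 = 1 · 36 + 19
  36 = 1 · 19 + 17
  19 = 1 · 17 + 2
  17 = 8 · 2 + 1
  2 = 2 · 1 + 0
gcd(510, 91) = 1.
Track Bezout coefficients alongside the remainders: start with r₀ = 510 = a·1 + b·0 (s = 1, t = 0) and r₁ = 91 = a·0 + b·1 (s = 0, t = 1); each new remainder r_{k+1} = r_{k-1} − q_k·r_k inherits s_{k+1} = s_{k-1} − q_k·s_k, t_{k+1} = t_{k-1} − q_k·t_k, so r_k = a·s_k + b·t_k at every step:
  q = 5: r = 55, s = 1 − 5·0 = 1, t = 0 − 5·1 = -5  (check: 510·1 + 91·(-5) = 55)
  q = 1: r = 36, s = 0 − 1·1 = -1, t = 1 − 1·(-5) = 6  (check: 510·(-1) + 91·6 = 36)
  q = 1: r = 19, s = 1 − 1·(-1) = 2, t = -5 − 1·6 = -11  (check: 510·2 + 91·(-11) = 19)
  q = 1: r = 17, s = -1 − 1·2 = -3, t = 6 − 1·(-11) = 17  (check: 510·(-3) + 91·17 = 17)
  q = 1: r = 2, s = 2 − 1·(-3) = 5, t = -11 − 1·17 = -28  (check: 510·5 + 91·(-28) = 2)
  q = 8: r = 1, s = -3 − 8·5 = -43, t = 17 − 8·(-28) = 241  (check: 510·(-43) + 91·241 = 1)
The row with r = 1 (the gcd) gives the Bezout coefficients s = -43, t = 241.
Result: 510 · (-43) + 91 · (241) = 1.

gcd(510, 91) = 1; s = -43, t = 241 (check: 510·(-43) + 91·241 = 1).


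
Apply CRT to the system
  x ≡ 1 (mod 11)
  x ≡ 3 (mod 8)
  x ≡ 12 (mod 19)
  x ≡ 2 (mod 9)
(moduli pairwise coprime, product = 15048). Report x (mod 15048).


Product of moduli M = 11 · 8 · 19 · 9 = 15048.
Merge one congruence at a time:
  Start: x ≡ 1 (mod 11).
  Combine with x ≡ 3 (mod 8); new modulus lcm = 88.
    Write x = 1 + 11·t and substitute into x ≡ 3 (mod 8): 11·t ≡ 3 − 1 = 2 (mod 8).
    Reduce coefficients mod 8: 3·t ≡ 2 (mod 8).
    The inverse of 3 mod 8 is 3 (since 3·3 = 9 = 1·8 + 1), so t ≡ 3·2 = 6 ≡ 6 (mod 8).
    Then x = 1 + 11·6 = 67, valid modulo lcm(11, 8) = 88: x ≡ 67 (mod 88).
  Combine with x ≡ 12 (mod 19); new modulus lcm = 1672.
    Write x = 67 + 88·t and substitute into x ≡ 12 (mod 19): 88·t ≡ 12 − 67 = -55 (mod 19).
    Reduce coefficients mod 19: 12·t ≡ 2 (mod 19).
    The inverse of 12 mod 19 is 8 (since 12·8 = 96 = 5·19 + 1), so t ≡ 8·2 = 16 ≡ 16 (mod 19).
    Then x = 67 + 88·16 = 1475, valid modulo lcm(88, 19) = 1672: x ≡ 1475 (mod 1672).
  Combine with x ≡ 2 (mod 9); new modulus lcm = 15048.
    Write x = 1475 + 1672·t and substitute into x ≡ 2 (mod 9): 1672·t ≡ 2 − 1475 = -1473 (mod 9).
    Reduce coefficients mod 9: 7·t ≡ 3 (mod 9).
    The inverse of 7 mod 9 is 4 (since 7·4 = 28 = 3·9 + 1), so t ≡ 4·3 = 12 ≡ 3 (mod 9).
    Then x = 1475 + 1672·3 = 6491, valid modulo lcm(1672, 9) = 15048: x ≡ 6491 (mod 15048).
Verify against each original: 6491 mod 11 = 1, 6491 mod 8 = 3, 6491 mod 19 = 12, 6491 mod 9 = 2.

x ≡ 6491 (mod 15048).


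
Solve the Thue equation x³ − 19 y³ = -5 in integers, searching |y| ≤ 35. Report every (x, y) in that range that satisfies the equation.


The equation is x³ - 19y³ = -5. For fixed y, x³ = 19·y³ − 5, so a solution requires the RHS to be a perfect cube.
Strategy: iterate y from -35 to 35, compute RHS = 19·y³ − 5, and check whether it is a (positive or negative) perfect cube.
Check small values of y:
  y = 0: RHS = -5 is not a perfect cube.
  y = 1: RHS = 14 is not a perfect cube.
  y = -1: RHS = -24 is not a perfect cube.
  y = 2: RHS = 147 is not a perfect cube.
  y = -2: RHS = -157 is not a perfect cube.
  y = 3: RHS = 508 is not a perfect cube.
  y = -3: RHS = -518 is not a perfect cube.
Continuing the search up to |y| = 35 finds no solutions either.
No (x, y) in the scanned range satisfies the equation.

No integer solutions with |y| ≤ 35.


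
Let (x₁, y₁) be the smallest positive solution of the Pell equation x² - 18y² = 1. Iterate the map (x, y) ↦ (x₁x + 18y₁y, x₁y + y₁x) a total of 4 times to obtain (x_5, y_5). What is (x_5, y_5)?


Step 1: Find the fundamental solution (x₁, y₁) of x² - 18y² = 1.
  Expand √18 as a continued fraction. a₀ = ⌊√18⌋ = 4; iterate m_{k+1} = d_k·a_k − m_k, d_{k+1} = (18 − m_{k+1}²)/d_k, a_{k+1} = ⌊(a₀ + m_{k+1})/d_{k+1}⌋ (starting m₀ = 0, d₀ = 1), with convergents p_k = a_k·p_{k-1} + p_{k-2}, q_k = a_k·q_{k-1} + q_{k-2} (p₋₁ = 1, q₋₁ = 0):
  k = 0: a₀ = 4; p₀/q₀ = 4/1; p₀² − 18·q₀² = 16 − 18 = -2.
  k = 1: m = 4, d = 2, a = ⌊(4 + 4)/2⌋ = 4; p/q = (4·4 + 1)/(4·1 + 0) = 17/4; p² − 18·q² = 289 − 288 = 1.
  The first convergent with p² − 18·q² = 1 gives the fundamental solution (x₁, y₁) = (17, 4).
Step 2: Apply the recurrence (x_{n+1}, y_{n+1}) = (x₁x_n + 18y₁y_n, x₁y_n + y₁x_n) repeatedly.
  From (x_1, y_1) = (17, 4): x_2 = 17·17 + 18·4·4 = 577; y_2 = 17·4 + 4·17 = 136.
  From (x_2, y_2) = (577, 136): x_3 = 17·577 + 18·4·136 = 19601; y_3 = 17·136 + 4·577 = 4620.
  From (x_3, y_3) = (19601, 4620): x_4 = 17·19601 + 18·4·4620 = 665857; y_4 = 17·4620 + 4·19601 = 156944.
  From (x_4, y_4) = (665857, 156944): x_5 = 17·665857 + 18·4·156944 = 22619537; y_5 = 17·156944 + 4·665857 = 5331476.
Step 3: Verify x_5² - 18·y_5² = 511643454094369 - 511643454094368 = 1 (should be 1). ✓

(x_1, y_1) = (17, 4); (x_5, y_5) = (22619537, 5331476).


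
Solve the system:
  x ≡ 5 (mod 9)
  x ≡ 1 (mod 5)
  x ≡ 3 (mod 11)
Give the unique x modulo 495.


Moduli 9, 5, 11 are pairwise coprime; by CRT there is a unique solution modulo M = 9 · 5 · 11 = 495.
Solve pairwise, accumulating the modulus:
  Start with x ≡ 5 (mod 9).
  Combine with x ≡ 1 (mod 5): since gcd(9, 5) = 1, we get a unique residue mod 45.
    Write x = 5 + 9·t and substitute into x ≡ 1 (mod 5): 9·t ≡ 1 − 5 = -4 (mod 5).
    Reduce coefficients mod 5: 4·t ≡ 1 (mod 5).
    The inverse of 4 mod 5 is 4 (since 4·4 = 16 = 3·5 + 1), so t ≡ 4·1 = 4 ≡ 4 (mod 5).
    Then x = 5 + 9·4 = 41, valid modulo lcm(9, 5) = 45: x ≡ 41 (mod 45).
  Combine with x ≡ 3 (mod 11): since gcd(45, 11) = 1, we get a unique residue mod 495.
    Write x = 41 + 45·t and substitute into x ≡ 3 (mod 11): 45·t ≡ 3 − 41 = -38 (mod 11).
    Reduce coefficients mod 11: 1·t ≡ 6 (mod 11).
    So t ≡ 6 (mod 11).
    Then x = 41 + 45·6 = 311, valid modulo lcm(45, 11) = 495: x ≡ 311 (mod 495).
Verify: 311 mod 9 = 5 ✓, 311 mod 5 = 1 ✓, 311 mod 11 = 3 ✓.

x ≡ 311 (mod 495).


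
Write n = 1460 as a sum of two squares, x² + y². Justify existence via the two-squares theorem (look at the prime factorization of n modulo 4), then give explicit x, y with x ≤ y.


Step 1: Factor n = 1460 = 2^2 · 5 · 73.
Step 2: Check the mod-4 condition on each prime factor: 2 = 2 (special); 5 ≡ 1 (mod 4), exponent 1; 73 ≡ 1 (mod 4), exponent 1.
All primes ≡ 3 (mod 4) appear to even exponent (or don't appear), so by the two-squares theorem n IS expressible as a sum of two squares.
Step 3: Build a representation. Group n = k² · m with k = 2 and m = 5 · 73 = 365 (a product of primes ≡ 1 (mod 4)); a representation of m scales to one of n via (k·x)² + (k·y)² = k²(x² + y²). Each prime p ≡ 1 (mod 4) is itself a sum of two squares; find a² by testing p − a² for a perfect square:
  5: 5 − 1² = 4 = 2² ⇒ 5 = 1² + 2².
  73: 73 − 1² = 72, 73 − 2² = 69, 73 − 3² = 64 = 8² ⇒ 73 = 3² + 8².
  Combine using the Brahmagupta–Fibonacci identity (a² + b²)(c² + d²) = (ac − bd)² + (ad + bc)² = (ac + bd)² + (ad − bc)²:
  5 · 73 = 365: from (1² + 2²)(3² + 8²), take (1·3 − 2·8, 1·8 + 2·3) = (3 − 16, 8 + 6) = (-13, 14); dropping signs (only squares matter) gives (13, 14); check 13² + 14² = 169 + 196 = 365 ✓.
  Scale by k = 2: (2·13, 2·14) = (26, 28).
Step 4: Order so x ≤ y and verify: 26² + 28² = 676 + 784 = 1460 = n. ✓

n = 1460 = 26² + 28² (one valid representation with x ≤ y).


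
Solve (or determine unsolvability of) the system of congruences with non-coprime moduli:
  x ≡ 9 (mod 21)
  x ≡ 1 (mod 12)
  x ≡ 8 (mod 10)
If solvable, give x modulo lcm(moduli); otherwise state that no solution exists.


Moduli 21, 12, 10 are not pairwise coprime, so CRT works modulo lcm(m_i) when all pairwise compatibility conditions hold.
Pairwise compatibility: gcd(m_i, m_j) must divide a_i - a_j for every pair.
Merge one congruence at a time:
  Start: x ≡ 9 (mod 21).
  Combine with x ≡ 1 (mod 12): gcd(21, 12) = 3, and 1 - 9 = -8 is NOT divisible by 3.
    ⇒ system is inconsistent (no integer solution).

No solution (the system is inconsistent).


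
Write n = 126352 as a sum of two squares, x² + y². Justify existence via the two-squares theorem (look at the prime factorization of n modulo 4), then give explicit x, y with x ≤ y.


Step 1: Factor n = 126352 = 2^4 · 53 · 149.
Step 2: Check the mod-4 condition on each prime factor: 2 = 2 (special); 53 ≡ 1 (mod 4), exponent 1; 149 ≡ 1 (mod 4), exponent 1.
All primes ≡ 3 (mod 4) appear to even exponent (or don't appear), so by the two-squares theorem n IS expressible as a sum of two squares.
Step 3: Build a representation. Group n = k² · m with k = 4 and m = 53 · 149 = 7897 (a product of primes ≡ 1 (mod 4)); a representation of m scales to one of n via (k·x)² + (k·y)² = k²(x² + y²). Each prime p ≡ 1 (mod 4) is itself a sum of two squares; find a² by testing p − a² for a perfect square:
  53: 53 − 1² = 52, 53 − 2² = 49 = 7² ⇒ 53 = 2² + 7².
  149: 149 − 1² = 148, 149 − 2² = 145, 149 − 3² = 140, 149 − 4² = 133, 149 − 5² = 124, 149 − 6² = 113, 149 − 7² = 100 = 10² ⇒ 149 = 7² + 10².
  Combine using the Brahmagupta–Fibonacci identity (a² + b²)(c² + d²) = (ac − bd)² + (ad + bc)² = (ac + bd)² + (ad − bc)²:
  53 · 149 = 7897: from (2² + 7²)(7² + 10²), take (2·7 − 7·10, 2·10 + 7·7) = (14 − 70, 20 + 49) = (-56, 69); dropping signs (only squares matter) gives (56, 69); check 56² + 69² = 3136 + 4761 = 7897 ✓.
  Scale by k = 4: (4·56, 4·69) = (224, 276).
Step 4: Order so x ≤ y and verify: 224² + 276² = 50176 + 76176 = 126352 = n. ✓

n = 126352 = 224² + 276² (one valid representation with x ≤ y).


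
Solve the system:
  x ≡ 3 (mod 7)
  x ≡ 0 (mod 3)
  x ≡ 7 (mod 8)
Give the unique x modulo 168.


Moduli 7, 3, 8 are pairwise coprime; by CRT there is a unique solution modulo M = 7 · 3 · 8 = 168.
Solve pairwise, accumulating the modulus:
  Start with x ≡ 3 (mod 7).
  Combine with x ≡ 0 (mod 3): since gcd(7, 3) = 1, we get a unique residue mod 21.
    Write x = 3 + 7·t and substitute into x ≡ 0 (mod 3): 7·t ≡ 0 − 3 = -3 (mod 3).
    Reduce coefficients mod 3: 1·t ≡ 0 (mod 3).
    So t ≡ 0 (mod 3).
    Then x = 3 + 7·0 = 3, valid modulo lcm(7, 3) = 21: x ≡ 3 (mod 21).
  Combine with x ≡ 7 (mod 8): since gcd(21, 8) = 1, we get a unique residue mod 168.
    Write x = 3 + 21·t and substitute into x ≡ 7 (mod 8): 21·t ≡ 7 − 3 = 4 (mod 8).
    Reduce coefficients mod 8: 5·t ≡ 4 (mod 8).
    The inverse of 5 mod 8 is 5 (since 5·5 = 25 = 3·8 + 1), so t ≡ 5·4 = 20 ≡ 4 (mod 8).
    Then x = 3 + 21·4 = 87, valid modulo lcm(21, 8) = 168: x ≡ 87 (mod 168).
Verify: 87 mod 7 = 3 ✓, 87 mod 3 = 0 ✓, 87 mod 8 = 7 ✓.

x ≡ 87 (mod 168).


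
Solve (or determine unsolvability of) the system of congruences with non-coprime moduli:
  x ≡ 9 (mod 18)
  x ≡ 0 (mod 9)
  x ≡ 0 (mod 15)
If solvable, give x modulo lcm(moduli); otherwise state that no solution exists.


Moduli 18, 9, 15 are not pairwise coprime, so CRT works modulo lcm(m_i) when all pairwise compatibility conditions hold.
Pairwise compatibility: gcd(m_i, m_j) must divide a_i - a_j for every pair.
Merge one congruence at a time:
  Start: x ≡ 9 (mod 18).
  Combine with x ≡ 0 (mod 9): gcd(18, 9) = 9; 0 - 9 = -9, which IS divisible by 9, so compatible.
    Write x = 9 + 18·t and substitute into x ≡ 0 (mod 9): 18·t ≡ 0 − 9 = -9 (mod 9).
    Divide the congruence (and modulus) by g = 9: 2·t ≡ -1 (mod 1).
    Modulo 1 every t works; take t = 0.
    Then x = 9 + 18·0 = 9, valid modulo lcm(18, 9) = 18: x ≡ 9 (mod 18).
  Combine with x ≡ 0 (mod 15): gcd(18, 15) = 3; 0 - 9 = -9, which IS divisible by 3, so compatible.
    Write x = 9 + 18·t and substitute into x ≡ 0 (mod 15): 18·t ≡ 0 − 9 = -9 (mod 15).
    Divide the congruence (and modulus) by g = 3: 6·t ≡ -3 (mod 5).
    Reduce coefficients mod 5: 1·t ≡ 2 (mod 5).
    So t ≡ 2 (mod 5).
    Then x = 9 + 18·2 = 45, valid modulo lcm(18, 15) = 90: x ≡ 45 (mod 90).
Verify: 45 mod 18 = 9, 45 mod 9 = 0, 45 mod 15 = 0.

x ≡ 45 (mod 90).


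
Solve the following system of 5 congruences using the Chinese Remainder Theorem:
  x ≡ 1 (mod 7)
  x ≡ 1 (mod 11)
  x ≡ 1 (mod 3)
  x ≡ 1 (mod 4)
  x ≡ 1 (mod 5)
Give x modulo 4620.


Product of moduli M = 7 · 11 · 3 · 4 · 5 = 4620.
Merge one congruence at a time:
  Start: x ≡ 1 (mod 7).
  Combine with x ≡ 1 (mod 11); new modulus lcm = 77.
    Write x = 1 + 7·t and substitute into x ≡ 1 (mod 11): 7·t ≡ 1 − 1 = 0 (mod 11).
    The inverse of 7 mod 11 is 8 (since 7·8 = 56 = 5·11 + 1), so t ≡ 8·0 = 0 ≡ 0 (mod 11).
    Then x = 1 + 7·0 = 1, valid modulo lcm(7, 11) = 77: x ≡ 1 (mod 77).
  Combine with x ≡ 1 (mod 3); new modulus lcm = 231.
    Write x = 1 + 77·t and substitute into x ≡ 1 (mod 3): 77·t ≡ 1 − 1 = 0 (mod 3).
    Reduce coefficients mod 3: 2·t ≡ 0 (mod 3).
    The inverse of 2 mod 3 is 2 (since 2·2 = 4 = 1·3 + 1), so t ≡ 2·0 = 0 ≡ 0 (mod 3).
    Then x = 1 + 77·0 = 1, valid modulo lcm(77, 3) = 231: x ≡ 1 (mod 231).
  Combine with x ≡ 1 (mod 4); new modulus lcm = 924.
    Write x = 1 + 231·t and substitute into x ≡ 1 (mod 4): 231·t ≡ 1 − 1 = 0 (mod 4).
    Reduce coefficients mod 4: 3·t ≡ 0 (mod 4).
    The inverse of 3 mod 4 is 3 (since 3·3 = 9 = 2·4 + 1), so t ≡ 3·0 = 0 ≡ 0 (mod 4).
    Then x = 1 + 231·0 = 1, valid modulo lcm(231, 4) = 924: x ≡ 1 (mod 924).
  Combine with x ≡ 1 (mod 5); new modulus lcm = 4620.
    Write x = 1 + 924·t and substitute into x ≡ 1 (mod 5): 924·t ≡ 1 − 1 = 0 (mod 5).
    Reduce coefficients mod 5: 4·t ≡ 0 (mod 5).
    The inverse of 4 mod 5 is 4 (since 4·4 = 16 = 3·5 + 1), so t ≡ 4·0 = 0 ≡ 0 (mod 5).
    Then x = 1 + 924·0 = 1, valid modulo lcm(924, 5) = 4620: x ≡ 1 (mod 4620).
Verify against each original: 1 mod 7 = 1, 1 mod 11 = 1, 1 mod 3 = 1, 1 mod 4 = 1, 1 mod 5 = 1.

x ≡ 1 (mod 4620).


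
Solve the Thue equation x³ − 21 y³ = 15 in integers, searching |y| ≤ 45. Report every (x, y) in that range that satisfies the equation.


The equation is x³ - 21y³ = 15. For fixed y, x³ = 21·y³ + 15, so a solution requires the RHS to be a perfect cube.
Strategy: iterate y from -45 to 45, compute RHS = 21·y³ + 15, and check whether it is a (positive or negative) perfect cube.
Check small values of y:
  y = 0: RHS = 15 is not a perfect cube.
  y = 1: RHS = 36 is not a perfect cube.
  y = -1: RHS = -6 is not a perfect cube.
  y = 2: RHS = 183 is not a perfect cube.
  y = -2: RHS = -153 is not a perfect cube.
  y = 3: RHS = 582 is not a perfect cube.
  y = -3: RHS = -552 is not a perfect cube.
Continuing the search up to |y| = 45 finds no solutions either.
No (x, y) in the scanned range satisfies the equation.

No integer solutions with |y| ≤ 45.


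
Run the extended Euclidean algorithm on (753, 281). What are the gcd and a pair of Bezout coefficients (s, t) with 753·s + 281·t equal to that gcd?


Euclidean algorithm on (753, 281) — divide until remainder is 0:
  753 = 2 · 281 + 191
  281 = 1 · 191 + 90
  191 = 2 · 90 + 11
  90 = 8 · 11 + 2
  11 = 5 · 2 + 1
  2 = 2 · 1 + 0
gcd(753, 281) = 1.
Track Bezout coefficients alongside the remainders: start with r₀ = 753 = a·1 + b·0 (s = 1, t = 0) and r₁ = 281 = a·0 + b·1 (s = 0, t = 1); each new remainder r_{k+1} = r_{k-1} − q_k·r_k inherits s_{k+1} = s_{k-1} − q_k·s_k, t_{k+1} = t_{k-1} − q_k·t_k, so r_k = a·s_k + b·t_k at every step:
  q = 2: r = 191, s = 1 − 2·0 = 1, t = 0 − 2·1 = -2  (check: 753·1 + 281·(-2) = 191)
  q = 1: r = 90, s = 0 − 1·1 = -1, t = 1 − 1·(-2) = 3  (check: 753·(-1) + 281·3 = 90)
  q = 2: r = 11, s = 1 − 2·(-1) = 3, t = -2 − 2·3 = -8  (check: 753·3 + 281·(-8) = 11)
  q = 8: r = 2, s = -1 − 8·3 = -25, t = 3 − 8·(-8) = 67  (check: 753·(-25) + 281·67 = 2)
  q = 5: r = 1, s = 3 − 5·(-25) = 128, t = -8 − 5·67 = -343  (check: 753·128 + 281·(-343) = 1)
The row with r = 1 (the gcd) gives the Bezout coefficients s = 128, t = -343.
Result: 753 · (128) + 281 · (-343) = 1.

gcd(753, 281) = 1; s = 128, t = -343 (check: 753·128 + 281·(-343) = 1).


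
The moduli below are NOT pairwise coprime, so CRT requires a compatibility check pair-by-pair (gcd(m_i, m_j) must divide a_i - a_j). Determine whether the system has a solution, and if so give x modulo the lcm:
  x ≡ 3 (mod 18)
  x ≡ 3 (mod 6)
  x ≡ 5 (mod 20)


Moduli 18, 6, 20 are not pairwise coprime, so CRT works modulo lcm(m_i) when all pairwise compatibility conditions hold.
Pairwise compatibility: gcd(m_i, m_j) must divide a_i - a_j for every pair.
Merge one congruence at a time:
  Start: x ≡ 3 (mod 18).
  Combine with x ≡ 3 (mod 6): gcd(18, 6) = 6; 3 - 3 = 0, which IS divisible by 6, so compatible.
    Write x = 3 + 18·t and substitute into x ≡ 3 (mod 6): 18·t ≡ 3 − 3 = 0 (mod 6).
    Divide the congruence (and modulus) by g = 6: 3·t ≡ 0 (mod 1).
    Modulo 1 every t works; take t = 0.
    Then x = 3 + 18·0 = 3, valid modulo lcm(18, 6) = 18: x ≡ 3 (mod 18).
  Combine with x ≡ 5 (mod 20): gcd(18, 20) = 2; 5 - 3 = 2, which IS divisible by 2, so compatible.
    Write x = 3 + 18·t and substitute into x ≡ 5 (mod 20): 18·t ≡ 5 − 3 = 2 (mod 20).
    Divide the congruence (and modulus) by g = 2: 9·t ≡ 1 (mod 10).
    The inverse of 9 mod 10 is 9 (since 9·9 = 81 = 8·10 + 1), so t ≡ 9·1 = 9 ≡ 9 (mod 10).
    Then x = 3 + 18·9 = 165, valid modulo lcm(18, 20) = 180: x ≡ 165 (mod 180).
Verify: 165 mod 18 = 3, 165 mod 6 = 3, 165 mod 20 = 5.

x ≡ 165 (mod 180).


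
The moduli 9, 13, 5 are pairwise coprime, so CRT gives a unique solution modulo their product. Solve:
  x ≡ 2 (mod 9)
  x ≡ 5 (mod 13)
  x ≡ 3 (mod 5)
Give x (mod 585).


Moduli 9, 13, 5 are pairwise coprime; by CRT there is a unique solution modulo M = 9 · 13 · 5 = 585.
Solve pairwise, accumulating the modulus:
  Start with x ≡ 2 (mod 9).
  Combine with x ≡ 5 (mod 13): since gcd(9, 13) = 1, we get a unique residue mod 117.
    Write x = 2 + 9·t and substitute into x ≡ 5 (mod 13): 9·t ≡ 5 − 2 = 3 (mod 13).
    The inverse of 9 mod 13 is 3 (since 9·3 = 27 = 2·13 + 1), so t ≡ 3·3 = 9 ≡ 9 (mod 13).
    Then x = 2 + 9·9 = 83, valid modulo lcm(9, 13) = 117: x ≡ 83 (mod 117).
  Combine with x ≡ 3 (mod 5): since gcd(117, 5) = 1, we get a unique residue mod 585.
    Write x = 83 + 117·t and substitute into x ≡ 3 (mod 5): 117·t ≡ 3 − 83 = -80 (mod 5).
    Reduce coefficients mod 5: 2·t ≡ 0 (mod 5).
    The inverse of 2 mod 5 is 3 (since 2·3 = 6 = 1·5 + 1), so t ≡ 3·0 = 0 ≡ 0 (mod 5).
    Then x = 83 + 117·0 = 83, valid modulo lcm(117, 5) = 585: x ≡ 83 (mod 585).
Verify: 83 mod 9 = 2 ✓, 83 mod 13 = 5 ✓, 83 mod 5 = 3 ✓.

x ≡ 83 (mod 585).


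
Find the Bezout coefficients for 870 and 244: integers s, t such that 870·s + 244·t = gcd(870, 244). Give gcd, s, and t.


Euclidean algorithm on (870, 244) — divide until remainder is 0:
  870 = 3 · 244 + 138
  244 = 1 · 138 + 106
  138 = 1 · 106 + 32
  106 = 3 · 32 + 10
  32 = 3 · 10 + 2
  10 = 5 · 2 + 0
gcd(870, 244) = 2.
Track Bezout coefficients alongside the remainders: start with r₀ = 870 = a·1 + b·0 (s = 1, t = 0) and r₁ = 244 = a·0 + b·1 (s = 0, t = 1); each new remainder r_{k+1} = r_{k-1} − q_k·r_k inherits s_{k+1} = s_{k-1} − q_k·s_k, t_{k+1} = t_{k-1} − q_k·t_k, so r_k = a·s_k + b·t_k at every step:
  q = 3: r = 138, s = 1 − 3·0 = 1, t = 0 − 3·1 = -3  (check: 870·1 + 244·(-3) = 138)
  q = 1: r = 106, s = 0 − 1·1 = -1, t = 1 − 1·(-3) = 4  (check: 870·(-1) + 244·4 = 106)
  q = 1: r = 32, s = 1 − 1·(-1) = 2, t = -3 − 1·4 = -7  (check: 870·2 + 244·(-7) = 32)
  q = 3: r = 10, s = -1 − 3·2 = -7, t = 4 − 3·(-7) = 25  (check: 870·(-7) + 244·25 = 10)
  q = 3: r = 2, s = 2 − 3·(-7) = 23, t = -7 − 3·25 = -82  (check: 870·23 + 244·(-82) = 2)
The row with r = 2 (the gcd) gives the Bezout coefficients s = 23, t = -82.
Result: 870 · (23) + 244 · (-82) = 2.

gcd(870, 244) = 2; s = 23, t = -82 (check: 870·23 + 244·(-82) = 2).


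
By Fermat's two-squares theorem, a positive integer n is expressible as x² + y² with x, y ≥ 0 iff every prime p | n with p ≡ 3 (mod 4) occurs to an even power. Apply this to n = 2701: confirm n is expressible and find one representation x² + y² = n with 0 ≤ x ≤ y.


Step 1: Factor n = 2701 = 37 · 73.
Step 2: Check the mod-4 condition on each prime factor: 37 ≡ 1 (mod 4), exponent 1; 73 ≡ 1 (mod 4), exponent 1.
All primes ≡ 3 (mod 4) appear to even exponent (or don't appear), so by the two-squares theorem n IS expressible as a sum of two squares.
Step 3: Build a representation. Here n = 37 · 73 is a product of primes ≡ 1 (mod 4). Each prime p ≡ 1 (mod 4) is itself a sum of two squares; find a² by testing p − a² for a perfect square:
  37: 37 − 1² = 36 = 6² ⇒ 37 = 1² + 6².
  73: 73 − 1² = 72, 73 − 2² = 69, 73 − 3² = 64 = 8² ⇒ 73 = 3² + 8².
  Combine using the Brahmagupta–Fibonacci identity (a² + b²)(c² + d²) = (ac − bd)² + (ad + bc)² = (ac + bd)² + (ad − bc)²:
  37 · 73 = 2701: from (1² + 6²)(3² + 8²), take (1·3 − 6·8, 1·8 + 6·3) = (3 − 48, 8 + 18) = (-45, 26); dropping signs (only squares matter) gives (45, 26); check 45² + 26² = 2025 + 676 = 2701 ✓.
Step 4: Order so x ≤ y and verify: 26² + 45² = 676 + 2025 = 2701 = n. ✓

n = 2701 = 26² + 45² (one valid representation with x ≤ y).


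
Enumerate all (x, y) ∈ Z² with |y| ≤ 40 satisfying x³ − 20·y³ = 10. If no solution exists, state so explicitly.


The equation is x³ - 20y³ = 10. For fixed y, x³ = 20·y³ + 10, so a solution requires the RHS to be a perfect cube.
Strategy: iterate y from -40 to 40, compute RHS = 20·y³ + 10, and check whether it is a (positive or negative) perfect cube.
Check small values of y:
  y = 0: RHS = 10 is not a perfect cube.
  y = 1: RHS = 30 is not a perfect cube.
  y = -1: RHS = -10 is not a perfect cube.
  y = 2: RHS = 170 is not a perfect cube.
  y = -2: RHS = -150 is not a perfect cube.
  y = 3: RHS = 550 is not a perfect cube.
  y = -3: RHS = -530 is not a perfect cube.
Continuing the search up to |y| = 40 finds no solutions either.
No (x, y) in the scanned range satisfies the equation.

No integer solutions with |y| ≤ 40.


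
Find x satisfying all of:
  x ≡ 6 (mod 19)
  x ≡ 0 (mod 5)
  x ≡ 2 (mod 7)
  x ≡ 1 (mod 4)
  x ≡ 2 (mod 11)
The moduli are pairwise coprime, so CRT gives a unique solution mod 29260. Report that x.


Product of moduli M = 19 · 5 · 7 · 4 · 11 = 29260.
Merge one congruence at a time:
  Start: x ≡ 6 (mod 19).
  Combine with x ≡ 0 (mod 5); new modulus lcm = 95.
    Write x = 6 + 19·t and substitute into x ≡ 0 (mod 5): 19·t ≡ 0 − 6 = -6 (mod 5).
    Reduce coefficients mod 5: 4·t ≡ 4 (mod 5).
    The inverse of 4 mod 5 is 4 (since 4·4 = 16 = 3·5 + 1), so t ≡ 4·4 = 16 ≡ 1 (mod 5).
    Then x = 6 + 19·1 = 25, valid modulo lcm(19, 5) = 95: x ≡ 25 (mod 95).
  Combine with x ≡ 2 (mod 7); new modulus lcm = 665.
    Write x = 25 + 95·t and substitute into x ≡ 2 (mod 7): 95·t ≡ 2 − 25 = -23 (mod 7).
    Reduce coefficients mod 7: 4·t ≡ 5 (mod 7).
    The inverse of 4 mod 7 is 2 (since 4·2 = 8 = 1·7 + 1), so t ≡ 2·5 = 10 ≡ 3 (mod 7).
    Then x = 25 + 95·3 = 310, valid modulo lcm(95, 7) = 665: x ≡ 310 (mod 665).
  Combine with x ≡ 1 (mod 4); new modulus lcm = 2660.
    Write x = 310 + 665·t and substitute into x ≡ 1 (mod 4): 665·t ≡ 1 − 310 = -309 (mod 4).
    Reduce coefficients mod 4: 1·t ≡ 3 (mod 4).
    So t ≡ 3 (mod 4).
    Then x = 310 + 665·3 = 2305, valid modulo lcm(665, 4) = 2660: x ≡ 2305 (mod 2660).
  Combine with x ≡ 2 (mod 11); new modulus lcm = 29260.
    Write x = 2305 + 2660·t and substitute into x ≡ 2 (mod 11): 2660·t ≡ 2 − 2305 = -2303 (mod 11).
    Reduce coefficients mod 11: 9·t ≡ 7 (mod 11).
    The inverse of 9 mod 11 is 5 (since 9·5 = 45 = 4·11 + 1), so t ≡ 5·7 = 35 ≡ 2 (mod 11).
    Then x = 2305 + 2660·2 = 7625, valid modulo lcm(2660, 11) = 29260: x ≡ 7625 (mod 29260).
Verify against each original: 7625 mod 19 = 6, 7625 mod 5 = 0, 7625 mod 7 = 2, 7625 mod 4 = 1, 7625 mod 11 = 2.

x ≡ 7625 (mod 29260).


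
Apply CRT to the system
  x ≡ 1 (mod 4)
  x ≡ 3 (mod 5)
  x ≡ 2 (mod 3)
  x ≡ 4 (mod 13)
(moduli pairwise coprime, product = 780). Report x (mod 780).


Product of moduli M = 4 · 5 · 3 · 13 = 780.
Merge one congruence at a time:
  Start: x ≡ 1 (mod 4).
  Combine with x ≡ 3 (mod 5); new modulus lcm = 20.
    Write x = 1 + 4·t and substitute into x ≡ 3 (mod 5): 4·t ≡ 3 − 1 = 2 (mod 5).
    The inverse of 4 mod 5 is 4 (since 4·4 = 16 = 3·5 + 1), so t ≡ 4·2 = 8 ≡ 3 (mod 5).
    Then x = 1 + 4·3 = 13, valid modulo lcm(4, 5) = 20: x ≡ 13 (mod 20).
  Combine with x ≡ 2 (mod 3); new modulus lcm = 60.
    Write x = 13 + 20·t and substitute into x ≡ 2 (mod 3): 20·t ≡ 2 − 13 = -11 (mod 3).
    Reduce coefficients mod 3: 2·t ≡ 1 (mod 3).
    The inverse of 2 mod 3 is 2 (since 2·2 = 4 = 1·3 + 1), so t ≡ 2·1 = 2 ≡ 2 (mod 3).
    Then x = 13 + 20·2 = 53, valid modulo lcm(20, 3) = 60: x ≡ 53 (mod 60).
  Combine with x ≡ 4 (mod 13); new modulus lcm = 780.
    Write x = 53 + 60·t and substitute into x ≡ 4 (mod 13): 60·t ≡ 4 − 53 = -49 (mod 13).
    Reduce coefficients mod 13: 8·t ≡ 3 (mod 13).
    The inverse of 8 mod 13 is 5 (since 8·5 = 40 = 3·13 + 1), so t ≡ 5·3 = 15 ≡ 2 (mod 13).
    Then x = 53 + 60·2 = 173, valid modulo lcm(60, 13) = 780: x ≡ 173 (mod 780).
Verify against each original: 173 mod 4 = 1, 173 mod 5 = 3, 173 mod 3 = 2, 173 mod 13 = 4.

x ≡ 173 (mod 780).
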